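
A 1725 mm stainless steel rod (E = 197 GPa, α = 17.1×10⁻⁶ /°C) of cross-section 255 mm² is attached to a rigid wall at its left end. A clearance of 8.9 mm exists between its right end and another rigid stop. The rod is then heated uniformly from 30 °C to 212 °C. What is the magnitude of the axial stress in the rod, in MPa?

σ ≈ 0 MPa

Free thermal elongation = αΔT L = 17.1×10⁻⁶ × 182 × 1725 = 5.369 mm.
Since δ_free = 5.37 mm is less than the 8.9 mm gap, the rod never touches the wall. No axial force develops.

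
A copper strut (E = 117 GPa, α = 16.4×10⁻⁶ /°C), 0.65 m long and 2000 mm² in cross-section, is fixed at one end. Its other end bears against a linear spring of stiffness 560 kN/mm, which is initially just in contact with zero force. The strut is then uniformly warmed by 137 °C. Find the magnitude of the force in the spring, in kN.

P ≈ 320 kN

If the spring were absent the strut would lengthen by αΔT L = 16.4×10⁻⁶ × 137 × 650 = 1.46 mm.
Let P be the compressive force at the spring. The strut shortens elastically by PL/(AE) and the spring compresses by P/k; together these equal δ_free.
So P = δ_free / [L/(AE) + 1/k] = 1.46 / [ 650/(2000×117×10³) + 1/(560×10³) ].
P = 1.46 / 4.563×10⁻⁶ = 320000 N.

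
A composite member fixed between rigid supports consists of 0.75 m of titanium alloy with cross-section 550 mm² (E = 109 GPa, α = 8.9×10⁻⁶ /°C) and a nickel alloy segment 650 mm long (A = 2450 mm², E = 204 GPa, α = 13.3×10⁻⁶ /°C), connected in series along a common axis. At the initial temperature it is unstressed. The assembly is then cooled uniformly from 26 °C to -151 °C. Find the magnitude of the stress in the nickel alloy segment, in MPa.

σ ≈ 80.1 MPa (tensile)

Free thermal contraction of the whole bar: Σ αᵢΔT Lᵢ = 8.9×10⁻⁶×177×750 + 13.3×10⁻⁶×177×650 = 2.712 mm.
Since the ends are fixed, an axial force P builds up, equal in every segment, with P · Σ Lᵢ/(AᵢEᵢ) = δ_free.
Σ Lᵢ/(AᵢEᵢ) = 750/(550×109×10³) + 650/(2450×204×10³) = 1.381×10⁻⁵ mm/N.
P = 2.712 / 1.381×10⁻⁵ = 196300 N = 196.3 kN, tensile.
σ_{nickel alloy} = P / A = 196300 / 2450 = 80.14 MPa.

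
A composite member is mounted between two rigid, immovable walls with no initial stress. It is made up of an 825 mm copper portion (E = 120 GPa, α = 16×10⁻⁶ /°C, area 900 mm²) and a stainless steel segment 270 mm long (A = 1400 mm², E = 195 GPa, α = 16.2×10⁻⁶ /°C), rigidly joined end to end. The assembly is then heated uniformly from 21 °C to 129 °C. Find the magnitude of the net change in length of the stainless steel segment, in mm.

If the supports were absent, the total length change would be Σ αᵢΔT Lᵢ = 16×10⁻⁶×108×825 + 16.2×10⁻⁶×108×270 = 1.898 mm.
The walls prevent any net length change, so an axial force P (same in every segment) develops. Compatibility: P · Σ Lᵢ/(AᵢEᵢ) = δ_free.
Σ Lᵢ/(AᵢEᵢ) = 825/(900×120×10³) + 270/(1400×195×10³) = 8.628×10⁻⁶ mm/N.
P = 1.898 / 8.628×10⁻⁶ = 220000 N = 220 kN, compressive.
For the stainless steel segment, free thermal change = 16.2×10⁻⁶×108×270 = 0.4724 mm and elastic change from P = 220000×270/(1400×195×10³) = 0.2176 mm; these oppose, so the net change is 0.255 mm (segment lengthens).

|ΔL| ≈ 0.255 mm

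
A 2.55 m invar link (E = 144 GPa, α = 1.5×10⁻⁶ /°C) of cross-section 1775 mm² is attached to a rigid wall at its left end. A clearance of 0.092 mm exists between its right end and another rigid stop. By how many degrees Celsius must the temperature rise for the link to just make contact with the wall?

The gap closes when αΔT L = 0.092 mm, since the link is still unstressed at that instant.
So ΔT = g/(αL) = 0.092/(1.5×10⁻⁶ × 2550) = 24.05 °C.

ΔT ≈ 24.1 °C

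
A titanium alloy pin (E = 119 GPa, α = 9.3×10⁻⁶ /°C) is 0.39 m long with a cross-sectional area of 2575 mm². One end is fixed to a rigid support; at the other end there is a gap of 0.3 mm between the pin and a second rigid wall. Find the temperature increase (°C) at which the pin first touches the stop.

The gap closes when αΔT L = 0.3 mm, since the pin is still unstressed at that instant.
ΔT = 0.3 / (9.3×10⁻⁶ × 390) = 82.71 °C.

ΔT ≈ 82.7 °C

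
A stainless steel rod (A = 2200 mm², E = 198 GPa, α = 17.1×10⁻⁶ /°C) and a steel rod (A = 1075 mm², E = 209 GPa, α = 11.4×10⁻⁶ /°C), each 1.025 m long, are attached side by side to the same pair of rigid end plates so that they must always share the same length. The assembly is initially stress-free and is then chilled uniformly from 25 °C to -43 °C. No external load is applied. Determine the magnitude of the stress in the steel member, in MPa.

σ ≈ 53.4 MPa (compressive)

Both members must finish at the same length. With the larger α, the stainless steel tends to over-contract; the plates restrain it, putting the stainless steel in tension and the steel in compression. With no external load the two internal forces are equal and opposite, magnitude P.
Compatibility of the two members (thermal + elastic change equal): (α₁ − α₂)ΔT = P·[1/(A₁E₁) + 1/(A₂E₂)].
|α₁ − α₂|·ΔT = 5.7×10⁻⁶ × 68 = 0.0003876.
1/(A₁E₁) + 1/(A₂E₂) = 1/(2200×198×10³) + 1/(1075×209×10³) = 6.747×10⁻⁹ N⁻¹.
So P = 0.0003876 / 6.747×10⁻⁹ = 57.45 kN.
σ_{steel} = P/A₂ = 57450/1075 = 53.44 MPa, compressive.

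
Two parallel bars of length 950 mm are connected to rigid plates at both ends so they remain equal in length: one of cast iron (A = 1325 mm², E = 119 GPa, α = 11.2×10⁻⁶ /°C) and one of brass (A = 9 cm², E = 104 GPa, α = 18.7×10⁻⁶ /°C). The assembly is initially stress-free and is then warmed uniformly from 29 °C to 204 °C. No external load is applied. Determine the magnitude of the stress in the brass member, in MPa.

σ ≈ 85.7 MPa (compressive)

Equilibrium of a rigid end plate with no external load gives equal and opposite internal forces ±P in the two members. Since α_{brass} > α_{cast iron}, heating drives the brass into compression and the cast iron into tension.
Equating the net (thermal + elastic) strains gives |α₁ − α₂|·ΔT = P·[1/(A₁E₁) + 1/(A₂E₂)].
|α₁ − α₂|·ΔT = 7.5×10⁻⁶ × 175 = 0.001312.
1/(A₁E₁) + 1/(A₂E₂) = 1/(1325×119×10³) + 1/(900×104×10³) = 1.703×10⁻⁸ N⁻¹.
So P = 0.001312 / 1.703×10⁻⁸ = 77.09 kN.
σ_{brass} = P/A₂ = 77090/900 = 85.65 MPa, compressive.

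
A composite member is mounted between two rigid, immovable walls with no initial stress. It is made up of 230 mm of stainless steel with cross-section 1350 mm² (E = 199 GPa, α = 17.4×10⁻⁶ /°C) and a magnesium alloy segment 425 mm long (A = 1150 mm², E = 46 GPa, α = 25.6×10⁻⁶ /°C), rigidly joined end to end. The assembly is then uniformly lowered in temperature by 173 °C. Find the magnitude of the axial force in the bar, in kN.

If the supports were absent, the total length change would be Σ αᵢΔT Lᵢ = 17.4×10⁻⁶×173×230 + 25.6×10⁻⁶×173×425 = 2.575 mm.
The walls prevent any net length change, so an axial force P (same in every segment) develops. Compatibility: P · Σ Lᵢ/(AᵢEᵢ) = δ_free.
Σ Lᵢ/(AᵢEᵢ) = 230/(1350×199×10³) + 425/(1150×46×10³) = 8.89×10⁻⁶ mm/N.
Hence P = δ_free / Σ(L/AE) = 2.575/8.89×10⁻⁶ = 289.6 kN (tensile).

P ≈ 290 kN (tensile)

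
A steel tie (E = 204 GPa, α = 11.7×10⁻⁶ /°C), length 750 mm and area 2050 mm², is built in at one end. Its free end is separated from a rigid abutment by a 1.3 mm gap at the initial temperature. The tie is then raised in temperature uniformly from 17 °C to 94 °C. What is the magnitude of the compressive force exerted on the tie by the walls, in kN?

P ≈ 0 kN

Unrestrained expansion: δ_free = αΔT L = 11.7×10⁻⁶ × 77 × 750 = 0.6757 mm.
Since δ_free = 0.676 mm is less than the 1.3 mm gap, the tie never touches the wall. No axial force develops.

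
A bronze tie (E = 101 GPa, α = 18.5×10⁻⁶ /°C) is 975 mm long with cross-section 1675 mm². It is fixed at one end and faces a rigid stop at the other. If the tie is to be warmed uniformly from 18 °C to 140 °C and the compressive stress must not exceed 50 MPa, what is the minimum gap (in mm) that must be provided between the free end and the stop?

g ≈ 1.72 mm

Free expansion if unrestrained: δ_free = αΔT L = 18.5×10⁻⁶ × 122 × 975 = 2.201 mm.
At the allowable stress the elastic shortening the wall may impose is σL/E = 50 × 975 / (101×10³) = 0.4827 mm.
So the gap has to take up the difference, g_min = δ_free − σL/E = 2.201 − 0.4827 = 1.718 mm.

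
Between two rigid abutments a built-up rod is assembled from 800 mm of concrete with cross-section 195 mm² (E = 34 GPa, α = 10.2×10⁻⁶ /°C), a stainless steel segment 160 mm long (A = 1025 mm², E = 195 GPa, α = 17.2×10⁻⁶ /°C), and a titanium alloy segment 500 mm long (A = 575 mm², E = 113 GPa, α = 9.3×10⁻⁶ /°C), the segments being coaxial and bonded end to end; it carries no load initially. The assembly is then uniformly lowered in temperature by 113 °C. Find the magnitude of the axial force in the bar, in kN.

P ≈ 13.6 kN (tensile)

If the supports were absent, the total length change would be Σ αᵢΔT Lᵢ = 10.2×10⁻⁶×113×800 + 17.2×10⁻⁶×113×160 + 9.3×10⁻⁶×113×500 = 1.759 mm.
Since the ends are fixed, an axial force P builds up, equal in every segment, with P · Σ Lᵢ/(AᵢEᵢ) = δ_free.
Σ Lᵢ/(AᵢEᵢ) = 800/(195×34×10³) + 160/(1025×195×10³) + 500/(575×113×10³) = 0.0001292 mm/N.
P = 1.759 / 0.0001292 = 13620 N = 13.62 kN, tensile.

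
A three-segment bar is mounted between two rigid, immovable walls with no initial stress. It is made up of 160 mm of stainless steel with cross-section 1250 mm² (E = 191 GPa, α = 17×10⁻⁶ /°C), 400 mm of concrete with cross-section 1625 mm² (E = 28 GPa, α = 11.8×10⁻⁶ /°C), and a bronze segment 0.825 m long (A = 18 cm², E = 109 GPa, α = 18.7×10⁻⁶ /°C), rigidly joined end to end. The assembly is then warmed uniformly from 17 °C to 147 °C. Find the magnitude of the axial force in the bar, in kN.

P ≈ 218 kN (compressive)

If the supports were absent, the total length change would be Σ αᵢΔT Lᵢ = 17×10⁻⁶×130×160 + 11.8×10⁻⁶×130×400 + 18.7×10⁻⁶×130×825 = 2.973 mm.
The walls prevent any net length change, so an axial force P (same in every segment) develops. Compatibility: P · Σ Lᵢ/(AᵢEᵢ) = δ_free.
Σ Lᵢ/(AᵢEᵢ) = 160/(1250×191×10³) + 400/(1625×28×10³) + 825/(1800×109×10³) = 1.367×10⁻⁵ mm/N.
So P = 2.973 / 1.367×10⁻⁵ = 217.5 kN, compressive.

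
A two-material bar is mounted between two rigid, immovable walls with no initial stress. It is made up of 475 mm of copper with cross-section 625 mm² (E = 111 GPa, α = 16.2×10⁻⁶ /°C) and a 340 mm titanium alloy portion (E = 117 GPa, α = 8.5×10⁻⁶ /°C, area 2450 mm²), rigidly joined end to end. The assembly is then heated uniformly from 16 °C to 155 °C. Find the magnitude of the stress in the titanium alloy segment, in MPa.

σ ≈ 74.8 MPa (compressive)

Free thermal expansion of the whole bar: Σ αᵢΔT Lᵢ = 16.2×10⁻⁶×139×475 + 8.5×10⁻⁶×139×340 = 1.471 mm.
The walls prevent any net length change, so an axial force P (same in every segment) develops. Compatibility: P · Σ Lᵢ/(AᵢEᵢ) = δ_free.
Σ Lᵢ/(AᵢEᵢ) = 475/(625×111×10³) + 340/(2450×117×10³) = 8.033×10⁻⁶ mm/N.
Hence P = δ_free / Σ(L/AE) = 1.471/8.033×10⁻⁶ = 183.2 kN (compressive).
σ_{titanium alloy} = P / A = 183200 / 2450 = 74.76 MPa.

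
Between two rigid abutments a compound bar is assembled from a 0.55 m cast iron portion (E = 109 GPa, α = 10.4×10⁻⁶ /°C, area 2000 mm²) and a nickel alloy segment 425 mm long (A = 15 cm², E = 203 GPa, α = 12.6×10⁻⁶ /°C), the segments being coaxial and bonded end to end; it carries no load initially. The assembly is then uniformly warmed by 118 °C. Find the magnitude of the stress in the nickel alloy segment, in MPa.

Free thermal expansion of the whole bar: Σ αᵢΔT Lᵢ = 10.4×10⁻⁶×118×550 + 12.6×10⁻⁶×118×425 = 1.307 mm.
The rigid supports impose zero overall length change; the single axial force P common to all segments must satisfy P Σ Lᵢ/(AᵢEᵢ) = δ_free.
The series flexibility is Σ Lᵢ/(AᵢEᵢ) = 550/(2000×109×10³) + 425/(1500×203×10³) = 3.919×10⁻⁶ mm/N.
So P = 1.307 / 3.919×10⁻⁶ = 333.5 kN, compressive.
σ_{nickel alloy} = P / A = 333500 / 1500 = 222.3 MPa.

σ ≈ 222 MPa (compressive)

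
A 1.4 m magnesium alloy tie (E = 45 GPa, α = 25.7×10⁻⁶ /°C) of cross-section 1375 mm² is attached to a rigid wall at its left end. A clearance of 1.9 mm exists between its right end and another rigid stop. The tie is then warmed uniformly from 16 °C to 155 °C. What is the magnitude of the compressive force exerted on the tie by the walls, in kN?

Free thermal elongation = αΔT L = 25.7×10⁻⁶ × 139 × 1400 = 5.001 mm.
After closing the 1.9 mm clearance, 5.001 − 1.9 = 3.101 mm of expansion remains to be suppressed by the wall.
So σ = E(δ_free − g)/L = 45×10³ × 3.101/1400 = 99.68 MPa.
Force on the wall = σA = 99.68 × 1375 mm² = 137.1 kN.

P ≈ 137 kN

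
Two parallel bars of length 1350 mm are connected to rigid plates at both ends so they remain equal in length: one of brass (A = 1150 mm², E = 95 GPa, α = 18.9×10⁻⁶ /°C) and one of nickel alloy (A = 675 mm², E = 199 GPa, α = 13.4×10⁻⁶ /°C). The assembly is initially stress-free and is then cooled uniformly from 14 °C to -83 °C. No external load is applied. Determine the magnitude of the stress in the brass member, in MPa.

σ ≈ 28 MPa (tensile)

Both members must finish at the same length. With the larger α, the brass tends to over-contract; the plates restrain it, putting the brass in tension and the nickel alloy in compression. With no external load the two internal forces are equal and opposite, magnitude P.
Equating the net (thermal + elastic) strains gives |α₁ − α₂|·ΔT = P·[1/(A₁E₁) + 1/(A₂E₂)].
|α₁ − α₂|·ΔT = 5.5×10⁻⁶ × 97 = 0.0005335.
1/(A₁E₁) + 1/(A₂E₂) = 1/(1150×95×10³) + 1/(675×199×10³) = 1.66×10⁻⁸ N⁻¹.
So P = 0.0005335 / 1.66×10⁻⁸ = 32.14 kN.
σ_{brass} = P/A₁ = 32140/1150 = 27.95 MPa, tensile.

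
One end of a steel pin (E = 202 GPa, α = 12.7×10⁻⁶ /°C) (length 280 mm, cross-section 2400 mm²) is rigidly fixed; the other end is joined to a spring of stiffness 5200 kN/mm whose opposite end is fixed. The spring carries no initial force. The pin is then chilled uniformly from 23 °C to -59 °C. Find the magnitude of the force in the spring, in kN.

P ≈ 379 kN

Free thermal contraction: δ_free = αΔT L = 12.7×10⁻⁶ × 82 × 280 = 0.2916 mm.
With a force P in the spring, the elastic change of the pin is PL/(AE) and that of the spring is P/k; compatibility requires their sum to equal δ_free.
P [ L/(AE) + 1/k ] = δ_free → P [ 280/(2400×202×10³) + 1/(5200×10³) ] = 0.2916.
P = 0.2916 / 7.699×10⁻⁷ = 378800 N.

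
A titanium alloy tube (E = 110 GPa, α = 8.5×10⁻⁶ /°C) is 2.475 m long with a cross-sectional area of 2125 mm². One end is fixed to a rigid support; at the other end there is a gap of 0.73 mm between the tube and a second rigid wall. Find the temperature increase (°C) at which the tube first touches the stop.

ΔT ≈ 34.7 °C

Contact occurs when the free expansion equals the gap: αΔT L = 0.73 mm.
ΔT = 0.73 / (8.5×10⁻⁶ × 2475) = 34.7 °C.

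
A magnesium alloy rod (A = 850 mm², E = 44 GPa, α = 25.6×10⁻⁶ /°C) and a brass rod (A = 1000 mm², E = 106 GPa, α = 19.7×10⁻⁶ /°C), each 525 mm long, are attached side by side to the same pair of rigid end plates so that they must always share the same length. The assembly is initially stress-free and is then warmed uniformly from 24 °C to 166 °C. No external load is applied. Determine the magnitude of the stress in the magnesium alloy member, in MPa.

Equilibrium of a rigid end plate with no external load gives equal and opposite internal forces ±P in the two members. Since α_{magnesium alloy} > α_{brass}, heating drives the magnesium alloy into compression and the brass into tension.
Equating the net (thermal + elastic) strains gives |α₁ − α₂|·ΔT = P·[1/(A₁E₁) + 1/(A₂E₂)].
|α₁ − α₂|·ΔT = 5.9×10⁻⁶ × 142 = 0.0008378.
1/(A₁E₁) + 1/(A₂E₂) = 1/(850×44×10³) + 1/(1000×106×10³) = 3.617×10⁻⁸ N⁻¹.
P = 0.0008378 / 3.617×10⁻⁸ = 23160 N = 23.16 kN.
σ_{magnesium alloy} = P/A₁ = 23160/850 = 27.25 MPa, compressive.

σ ≈ 27.2 MPa (compressive)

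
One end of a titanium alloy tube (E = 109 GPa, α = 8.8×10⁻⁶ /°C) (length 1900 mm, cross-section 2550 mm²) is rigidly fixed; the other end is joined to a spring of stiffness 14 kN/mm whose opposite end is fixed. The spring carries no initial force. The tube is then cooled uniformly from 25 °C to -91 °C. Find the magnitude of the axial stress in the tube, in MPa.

σ ≈ 9.72 MPa (tensile)

Free thermal contraction: δ_free = αΔT L = 8.8×10⁻⁶ × 116 × 1900 = 1.94 mm.
Let P be the tensile force in the spring. The tube extends elastically by PL/(AE) and the spring stretches by P/k; together these equal δ_free.
P [ L/(AE) + 1/k ] = δ_free → P [ 1900/(2550×109×10³) + 1/(14×10³) ] = 1.94.
P = 1.94 / 7.826×10⁻⁵ = 24780 N.
σ = P/A = 24780/2550 = 9.718 MPa.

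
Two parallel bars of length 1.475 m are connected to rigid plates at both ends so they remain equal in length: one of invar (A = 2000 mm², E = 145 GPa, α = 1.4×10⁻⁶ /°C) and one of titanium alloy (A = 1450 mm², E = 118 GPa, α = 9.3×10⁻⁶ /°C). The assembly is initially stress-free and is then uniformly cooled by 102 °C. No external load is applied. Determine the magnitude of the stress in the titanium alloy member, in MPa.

The titanium alloy has the larger α, so on cooling it would change length more than the invar if both were free. The rigid plates force a common final length, so the titanium alloy is put into tension and the invar into compression, with equal and opposite forces P (no external load).
Setting the final lengths equal and cancelling L: (α₁ − α₂)ΔT = P/(A₁E₁) + P/(A₂E₂).
|α₁ − α₂|·ΔT = 7.9×10⁻⁶ × 102 = 0.0008058.
1/(A₁E₁) + 1/(A₂E₂) = 1/(2000×145×10³) + 1/(1450×118×10³) = 9.293×10⁻⁹ N⁻¹.
So P = 0.0008058 / 9.293×10⁻⁹ = 86.71 kN.
σ_{titanium alloy} = P/A₂ = 86710/1450 = 59.8 MPa, tensile.

σ ≈ 59.8 MPa (tensile)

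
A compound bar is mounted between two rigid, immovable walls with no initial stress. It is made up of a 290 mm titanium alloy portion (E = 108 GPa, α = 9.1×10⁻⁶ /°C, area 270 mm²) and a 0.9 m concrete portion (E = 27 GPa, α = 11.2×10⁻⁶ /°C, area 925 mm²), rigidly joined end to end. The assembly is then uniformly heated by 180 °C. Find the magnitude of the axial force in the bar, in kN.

P ≈ 49.8 kN (compressive)

With the walls removed the bar would change length by δ_free = Σ αᵢΔT Lᵢ = 9.1×10⁻⁶×180×290 + 11.2×10⁻⁶×180×900 = 2.289 mm.
Since the ends are fixed, an axial force P builds up, equal in every segment, with P · Σ Lᵢ/(AᵢEᵢ) = δ_free.
The series flexibility is Σ Lᵢ/(AᵢEᵢ) = 290/(270×108×10³) + 900/(925×27×10³) = 4.598×10⁻⁵ mm/N.
So P = 2.289 / 4.598×10⁻⁵ = 49.79 kN, compressive.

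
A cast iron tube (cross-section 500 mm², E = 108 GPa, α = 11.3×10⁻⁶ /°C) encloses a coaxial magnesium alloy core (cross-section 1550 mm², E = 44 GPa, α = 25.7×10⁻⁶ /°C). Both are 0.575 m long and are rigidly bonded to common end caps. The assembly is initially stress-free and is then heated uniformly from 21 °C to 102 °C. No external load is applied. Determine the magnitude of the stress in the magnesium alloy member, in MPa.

σ ≈ 22.7 MPa (compressive)

The magnesium alloy has the larger α, so on heating it would change length more than the cast iron if both were free. The rigid plates force a common final length, so the magnesium alloy is put into compression and the cast iron into tension, with equal and opposite forces P (no external load).
Compatibility of the two members (thermal + elastic change equal): (α₁ − α₂)ΔT = P·[1/(A₁E₁) + 1/(A₂E₂)].
|α₁ − α₂|·ΔT = 14.4×10⁻⁶ × 81 = 0.001166.
1/(A₁E₁) + 1/(A₂E₂) = 1/(500×108×10³) + 1/(1550×44×10³) = 3.318×10⁻⁸ N⁻¹.
P = 0.001166 / 3.318×10⁻⁸ = 35150 N = 35.15 kN.
σ_{magnesium alloy} = P/A₂ = 35150/1550 = 22.68 MPa, compressive.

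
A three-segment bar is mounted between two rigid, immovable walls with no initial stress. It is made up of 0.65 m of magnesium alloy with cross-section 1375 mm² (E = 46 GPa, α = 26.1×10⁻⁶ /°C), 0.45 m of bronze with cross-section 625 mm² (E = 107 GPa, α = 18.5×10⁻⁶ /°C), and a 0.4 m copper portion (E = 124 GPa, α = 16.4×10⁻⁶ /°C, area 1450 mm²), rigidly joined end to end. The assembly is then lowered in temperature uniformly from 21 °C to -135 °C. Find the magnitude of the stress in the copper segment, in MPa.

With the walls removed the bar would change length by δ_free = Σ αᵢΔT Lᵢ = 26.1×10⁻⁶×156×650 + 18.5×10⁻⁶×156×450 + 16.4×10⁻⁶×156×400 = 4.969 mm.
Since the ends are fixed, an axial force P builds up, equal in every segment, with P · Σ Lᵢ/(AᵢEᵢ) = δ_free.
The series flexibility is Σ Lᵢ/(AᵢEᵢ) = 650/(1375×46×10³) + 450/(625×107×10³) + 400/(1450×124×10³) = 1.923×10⁻⁵ mm/N.
P = 4.969 / 1.923×10⁻⁵ = 258400 N = 258.4 kN, tensile.
σ_{copper} = P / A = 258400 / 1450 = 178.2 MPa.

σ ≈ 178 MPa (tensile)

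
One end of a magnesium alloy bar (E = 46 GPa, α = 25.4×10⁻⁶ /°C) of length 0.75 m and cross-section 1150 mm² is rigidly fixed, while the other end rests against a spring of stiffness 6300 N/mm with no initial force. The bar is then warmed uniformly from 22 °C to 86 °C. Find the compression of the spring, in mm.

δ ≈ 1.12 mm

If the spring were absent the bar would lengthen by αΔT L = 25.4×10⁻⁶ × 64 × 750 = 1.219 mm.
Let P be the compressive force at the spring. The bar shortens elastically by PL/(AE) and the spring compresses by P/k; together these equal δ_free.
So P = δ_free / [L/(AE) + 1/k] = 1.219 / [ 750/(1150×46×10³) + 1/(6300) ].
P = 1.219 / 0.0001729 = 7051 N.
Spring compression = P/k = 7051/(6300) = 1.119 mm.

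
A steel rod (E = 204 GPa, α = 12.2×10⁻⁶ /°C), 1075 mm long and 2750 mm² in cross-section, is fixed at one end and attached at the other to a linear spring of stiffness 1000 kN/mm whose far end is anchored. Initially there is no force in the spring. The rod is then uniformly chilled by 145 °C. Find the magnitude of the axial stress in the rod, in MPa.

The unrestrained thermal change is αΔT L = 12.2×10⁻⁶ × 145 × 1075 = 1.902 mm.
Let P be the tensile force in the spring. The rod extends elastically by PL/(AE) and the spring stretches by P/k; together these equal δ_free.
P [ L/(AE) + 1/k ] = δ_free → P [ 1075/(2750×204×10³) + 1/(1000×10³) ] = 1.902.
P = 1.902 / 2.916×10⁻⁶ = 652100 N.
σ = P/A = 652100/2750 = 237.1 MPa.

σ ≈ 237 MPa (tensile)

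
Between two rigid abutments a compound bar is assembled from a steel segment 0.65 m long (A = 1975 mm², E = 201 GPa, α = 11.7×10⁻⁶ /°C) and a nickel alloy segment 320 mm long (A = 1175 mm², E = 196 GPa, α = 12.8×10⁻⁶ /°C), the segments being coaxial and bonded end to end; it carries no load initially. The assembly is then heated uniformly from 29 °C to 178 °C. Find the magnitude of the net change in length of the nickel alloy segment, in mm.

Free thermal expansion of the whole bar: Σ αᵢΔT Lᵢ = 11.7×10⁻⁶×149×650 + 12.8×10⁻⁶×149×320 = 1.743 mm.
The walls prevent any net length change, so an axial force P (same in every segment) develops. Compatibility: P · Σ Lᵢ/(AᵢEᵢ) = δ_free.
The series flexibility is Σ Lᵢ/(AᵢEᵢ) = 650/(1975×201×10³) + 320/(1175×196×10³) = 3.027×10⁻⁶ mm/N.
Hence P = δ_free / Σ(L/AE) = 1.743/3.027×10⁻⁶ = 576 kN (compressive).
For the nickel alloy segment, free thermal change = 12.8×10⁻⁶×149×320 = 0.6103 mm and elastic change from P = 576000×320/(1175×196×10³) = 0.8003 mm; these oppose, so the net change is 0.19 mm (segment shortens).

|ΔL| ≈ 0.19 mm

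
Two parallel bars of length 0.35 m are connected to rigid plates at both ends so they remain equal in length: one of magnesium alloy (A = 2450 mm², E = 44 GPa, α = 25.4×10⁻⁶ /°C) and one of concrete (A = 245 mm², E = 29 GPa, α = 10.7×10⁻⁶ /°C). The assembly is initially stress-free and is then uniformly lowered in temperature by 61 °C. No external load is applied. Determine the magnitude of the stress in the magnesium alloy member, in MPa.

σ ≈ 2.44 MPa (tensile)

Equilibrium of a rigid end plate with no external load gives equal and opposite internal forces ±P in the two members. Since α_{magnesium alloy} > α_{concrete}, cooling drives the magnesium alloy into tension and the concrete into compression.
Setting the final lengths equal and cancelling L: (α₁ − α₂)ΔT = P/(A₁E₁) + P/(A₂E₂).
|α₁ − α₂|·ΔT = 14.7×10⁻⁶ × 61 = 0.0008967.
1/(A₁E₁) + 1/(A₂E₂) = 1/(2450×44×10³) + 1/(245×29×10³) = 1.5×10⁻⁷ N⁻¹.
P = 0.0008967 / 1.5×10⁻⁷ = 5977 N = 5.977 kN.
σ_{magnesium alloy} = P/A₁ = 5977/2450 = 2.44 MPa, tensile.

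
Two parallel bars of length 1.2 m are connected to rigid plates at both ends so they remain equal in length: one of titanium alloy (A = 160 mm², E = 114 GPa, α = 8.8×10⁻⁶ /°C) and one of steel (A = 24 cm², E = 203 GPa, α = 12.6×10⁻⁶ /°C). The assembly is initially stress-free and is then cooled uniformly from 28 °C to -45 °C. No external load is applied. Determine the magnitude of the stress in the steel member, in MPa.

σ ≈ 2.03 MPa (tensile)

Equilibrium of a rigid end plate with no external load gives equal and opposite internal forces ±P in the two members. Since α_{steel} > α_{titanium alloy}, cooling drives the steel into tension and the titanium alloy into compression.
Equating the net (thermal + elastic) strains gives |α₁ − α₂|·ΔT = P·[1/(A₁E₁) + 1/(A₂E₂)].
|α₁ − α₂|·ΔT = 3.8×10⁻⁶ × 73 = 0.0002774.
1/(A₁E₁) + 1/(A₂E₂) = 1/(160×114×10³) + 1/(2400×203×10³) = 5.688×10⁻⁸ N⁻¹.
P = 0.0002774 / 5.688×10⁻⁸ = 4877 N = 4.877 kN.
σ_{steel} = P/A₂ = 4877/2400 = 2.032 MPa, tensile.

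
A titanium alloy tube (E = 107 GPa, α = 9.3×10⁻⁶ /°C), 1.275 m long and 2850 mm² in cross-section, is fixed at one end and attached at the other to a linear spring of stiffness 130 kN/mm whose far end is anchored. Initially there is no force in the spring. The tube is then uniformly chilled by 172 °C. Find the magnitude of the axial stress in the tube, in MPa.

σ ≈ 60.3 MPa (tensile)

The unrestrained thermal change is αΔT L = 9.3×10⁻⁶ × 172 × 1275 = 2.039 mm.
Let P be the tensile force in the spring. The tube extends elastically by PL/(AE) and the spring stretches by P/k; together these equal δ_free.
So P = δ_free / [L/(AE) + 1/k] = 2.039 / [ 1275/(2850×107×10³) + 1/(130×10³) ].
P = 2.039 / 1.187×10⁻⁵ = 171800 N.
σ = P/A = 171800/2850 = 60.27 MPa.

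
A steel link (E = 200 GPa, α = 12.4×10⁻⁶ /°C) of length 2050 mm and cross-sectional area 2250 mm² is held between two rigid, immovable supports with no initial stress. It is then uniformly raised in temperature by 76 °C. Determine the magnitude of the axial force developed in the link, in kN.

P ≈ 424 kN (compressive)

With zero net strain, σ = E·αΔT = 200 GPa × 12.4×10⁻⁶ × 76 = 188.5 MPa.
Axial force P = σA = 188.5 × 2250 = 424100 N = 424.1 kN, compressive.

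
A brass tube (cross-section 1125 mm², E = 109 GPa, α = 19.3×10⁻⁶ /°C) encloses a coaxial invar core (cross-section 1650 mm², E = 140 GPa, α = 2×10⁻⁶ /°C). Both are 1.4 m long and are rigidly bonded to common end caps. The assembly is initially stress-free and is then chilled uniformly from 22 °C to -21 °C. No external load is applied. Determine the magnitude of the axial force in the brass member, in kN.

P ≈ 59.6 kN (tensile in the brass)

Both members must finish at the same length. With the larger α, the brass tends to over-contract; the plates restrain it, putting the brass in tension and the invar in compression. With no external load the two internal forces are equal and opposite, magnitude P.
Compatibility of the two members (thermal + elastic change equal): (α₁ − α₂)ΔT = P·[1/(A₁E₁) + 1/(A₂E₂)].
|α₁ − α₂|·ΔT = 17.3×10⁻⁶ × 43 = 0.0007439.
1/(A₁E₁) + 1/(A₂E₂) = 1/(1125×109×10³) + 1/(1650×140×10³) = 1.248×10⁻⁸ N⁻¹.
P = 0.0007439 / 1.248×10⁻⁸ = 59590 N = 59.59 kN.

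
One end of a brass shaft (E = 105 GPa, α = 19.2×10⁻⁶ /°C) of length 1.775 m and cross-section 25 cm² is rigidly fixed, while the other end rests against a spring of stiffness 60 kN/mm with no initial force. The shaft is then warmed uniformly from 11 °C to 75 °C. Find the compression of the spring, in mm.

δ ≈ 1.55 mm

The unrestrained thermal change is αΔT L = 19.2×10⁻⁶ × 64 × 1775 = 2.181 mm.
With a force P in the spring, the elastic change of the shaft is PL/(AE) and that of the spring is P/k; compatibility requires their sum to equal δ_free.
So P = δ_free / [L/(AE) + 1/k] = 2.181 / [ 1775/(2500×105×10³) + 1/(60×10³) ].
P = 2.181 / 2.343×10⁻⁵ = 93100 N.
Spring compression = P/k = 93100/(60×10³) = 1.552 mm.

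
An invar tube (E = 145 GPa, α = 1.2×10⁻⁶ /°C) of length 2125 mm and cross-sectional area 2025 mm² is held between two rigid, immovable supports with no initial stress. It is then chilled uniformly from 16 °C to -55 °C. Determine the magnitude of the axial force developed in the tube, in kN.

P ≈ 25 kN (tensile)

Full restraint means ε = 0, so the stress is σ = EαΔT = 145×10³ × 1.2×10⁻⁶ × 71 = 12.35 MPa.
Then P = σA = 12.35 × 2025 mm² = 25.02 kN, tensile.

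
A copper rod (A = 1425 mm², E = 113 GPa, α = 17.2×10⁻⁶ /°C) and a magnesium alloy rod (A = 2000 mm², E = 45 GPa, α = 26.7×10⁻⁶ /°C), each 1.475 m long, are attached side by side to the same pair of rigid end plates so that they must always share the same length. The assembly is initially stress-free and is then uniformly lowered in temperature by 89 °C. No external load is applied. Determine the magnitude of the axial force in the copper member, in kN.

The magnesium alloy has the larger α, so on cooling it would change length more than the copper if both were free. The rigid plates force a common final length, so the magnesium alloy is put into tension and the copper into compression, with equal and opposite forces P (no external load).
Compatibility of the two members (thermal + elastic change equal): (α₁ − α₂)ΔT = P·[1/(A₁E₁) + 1/(A₂E₂)].
|α₁ − α₂|·ΔT = 9.5×10⁻⁶ × 89 = 0.0008455.
1/(A₁E₁) + 1/(A₂E₂) = 1/(1425×113×10³) + 1/(2000×45×10³) = 1.732×10⁻⁸ N⁻¹.
P = 0.0008455 / 1.732×10⁻⁸ = 48810 N = 48.81 kN.

P ≈ 48.8 kN (compressive in the copper)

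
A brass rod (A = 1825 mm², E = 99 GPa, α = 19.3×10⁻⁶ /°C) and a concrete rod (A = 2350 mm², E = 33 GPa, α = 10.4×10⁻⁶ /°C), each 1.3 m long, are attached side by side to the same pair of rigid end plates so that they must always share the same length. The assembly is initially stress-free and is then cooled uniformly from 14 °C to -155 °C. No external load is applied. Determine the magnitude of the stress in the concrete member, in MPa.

σ ≈ 34.7 MPa (compressive)

Equilibrium of a rigid end plate with no external load gives equal and opposite internal forces ±P in the two members. Since α_{brass} > α_{concrete}, cooling drives the brass into tension and the concrete into compression.
Setting the final lengths equal and cancelling L: (α₁ − α₂)ΔT = P/(A₁E₁) + P/(A₂E₂).
|α₁ − α₂|·ΔT = 8.9×10⁻⁶ × 169 = 0.001504.
1/(A₁E₁) + 1/(A₂E₂) = 1/(1825×99×10³) + 1/(2350×33×10³) = 1.843×10⁻⁸ N⁻¹.
P = 0.001504 / 1.843×10⁻⁸ = 81610 N = 81.61 kN.
σ_{concrete} = P/A₂ = 81610/2350 = 34.73 MPa, compressive.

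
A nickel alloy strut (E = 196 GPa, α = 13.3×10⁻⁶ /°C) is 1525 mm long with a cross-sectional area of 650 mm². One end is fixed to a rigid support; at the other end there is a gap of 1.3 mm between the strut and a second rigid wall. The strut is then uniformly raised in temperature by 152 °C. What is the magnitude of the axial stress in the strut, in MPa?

σ ≈ 229 MPa (compressive)

Free thermal elongation = αΔT L = 13.3×10⁻⁶ × 152 × 1525 = 3.083 mm.
After closing the 1.3 mm clearance, 3.083 − 1.3 = 1.783 mm of expansion remains to be suppressed by the wall.
That suppressed elongation corresponds to σ = E·Δ/L = 196×10³ × 1.783/1525 = 229.2 MPa.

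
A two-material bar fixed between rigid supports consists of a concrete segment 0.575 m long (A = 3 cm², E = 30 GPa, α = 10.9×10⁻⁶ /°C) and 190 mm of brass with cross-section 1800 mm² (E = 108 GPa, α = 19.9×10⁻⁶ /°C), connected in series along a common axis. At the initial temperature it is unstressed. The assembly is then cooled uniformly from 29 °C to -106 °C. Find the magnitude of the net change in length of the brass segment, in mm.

Free thermal contraction of the whole bar: Σ αᵢΔT Lᵢ = 10.9×10⁻⁶×135×575 + 19.9×10⁻⁶×135×190 = 1.357 mm.
The walls prevent any net length change, so an axial force P (same in every segment) develops. Compatibility: P · Σ Lᵢ/(AᵢEᵢ) = δ_free.
The series flexibility is Σ Lᵢ/(AᵢEᵢ) = 575/(300×30×10³) + 190/(1800×108×10³) = 6.487×10⁻⁵ mm/N.
Hence P = δ_free / Σ(L/AE) = 1.357/6.487×10⁻⁵ = 20.91 kN (tensile).
For the brass segment, free thermal change = 19.9×10⁻⁶×135×190 = 0.5104 mm and elastic change from P = 20910×190/(1800×108×10³) = 0.02044 mm; these oppose, so the net change is 0.49 mm (segment shortens).

|ΔL| ≈ 0.49 mm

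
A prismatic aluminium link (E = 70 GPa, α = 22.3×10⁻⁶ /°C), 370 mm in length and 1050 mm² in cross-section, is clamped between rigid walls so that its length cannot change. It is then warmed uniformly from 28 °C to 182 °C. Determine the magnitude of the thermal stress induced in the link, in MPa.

Because both ends are immovable the net strain is zero, and the suppressed thermal strain is αΔT = 22.3×10⁻⁶ × 154 = 3434.2×10⁻⁶.
The stress required to suppress this strain is σ = Eε = 70×10³ × 3434.2×10⁻⁶ = 240.4 MPa, compressive since the link is trying to expand.

σ ≈ 240 MPa (compressive)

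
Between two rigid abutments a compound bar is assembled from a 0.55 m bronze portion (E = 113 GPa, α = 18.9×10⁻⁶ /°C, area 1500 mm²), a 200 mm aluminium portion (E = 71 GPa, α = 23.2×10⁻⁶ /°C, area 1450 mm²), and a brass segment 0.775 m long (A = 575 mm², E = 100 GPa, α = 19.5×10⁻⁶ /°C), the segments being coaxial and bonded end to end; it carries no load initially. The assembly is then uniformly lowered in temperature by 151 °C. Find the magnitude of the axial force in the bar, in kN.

Free thermal contraction of the whole bar: Σ αᵢΔT Lᵢ = 18.9×10⁻⁶×151×550 + 23.2×10⁻⁶×151×200 + 19.5×10⁻⁶×151×775 = 4.552 mm.
Since the ends are fixed, an axial force P builds up, equal in every segment, with P · Σ Lᵢ/(AᵢEᵢ) = δ_free.
Σ Lᵢ/(AᵢEᵢ) = 550/(1500×113×10³) + 200/(1450×71×10³) + 775/(575×100×10³) = 1.867×10⁻⁵ mm/N.
So P = 4.552 / 1.867×10⁻⁵ = 243.9 kN, tensile.

P ≈ 244 kN (tensile)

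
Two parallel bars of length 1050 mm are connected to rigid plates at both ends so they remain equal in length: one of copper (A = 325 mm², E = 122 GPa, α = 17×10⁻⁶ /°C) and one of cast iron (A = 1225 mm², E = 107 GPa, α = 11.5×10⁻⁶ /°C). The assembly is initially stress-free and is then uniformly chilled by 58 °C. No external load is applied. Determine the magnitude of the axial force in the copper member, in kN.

Both members must finish at the same length. With the larger α, the copper tends to over-contract; the plates restrain it, putting the copper in tension and the cast iron in compression. With no external load the two internal forces are equal and opposite, magnitude P.
Equating the net (thermal + elastic) strains gives |α₁ − α₂|·ΔT = P·[1/(A₁E₁) + 1/(A₂E₂)].
|α₁ − α₂|·ΔT = 5.5×10⁻⁶ × 58 = 0.000319.
1/(A₁E₁) + 1/(A₂E₂) = 1/(325×122×10³) + 1/(1225×107×10³) = 3.285×10⁻⁸ N⁻¹.
So P = 0.000319 / 3.285×10⁻⁸ = 9.711 kN.

P ≈ 9.71 kN (tensile in the copper)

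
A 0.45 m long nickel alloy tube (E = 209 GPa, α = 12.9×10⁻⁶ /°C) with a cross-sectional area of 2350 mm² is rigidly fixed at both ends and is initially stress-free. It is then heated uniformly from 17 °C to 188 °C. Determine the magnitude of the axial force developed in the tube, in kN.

P ≈ 1080 kN (compressive)

The ends cannot move, so σ = EαΔT = 209×10³ × 12.9×10⁻⁶ × 171 = 461 MPa.
Then P = σA = 461 × 2350 mm² = 1083 kN, compressive.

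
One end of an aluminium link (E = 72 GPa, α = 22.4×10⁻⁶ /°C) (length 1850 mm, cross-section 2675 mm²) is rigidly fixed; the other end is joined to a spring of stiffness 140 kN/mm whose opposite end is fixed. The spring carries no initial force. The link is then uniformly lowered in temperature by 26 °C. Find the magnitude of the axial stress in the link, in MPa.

If the spring were absent the link would shorten by αΔT L = 22.4×10⁻⁶ × 26 × 1850 = 1.077 mm.
With a force P in the spring, the elastic change of the link is PL/(AE) and that of the spring is P/k; compatibility requires their sum to equal δ_free.
So P = δ_free / [L/(AE) + 1/k] = 1.077 / [ 1850/(2675×72×10³) + 1/(140×10³) ].
P = 1.077 / 1.675×10⁻⁵ = 64330 N.
σ = P/A = 64330/2675 = 24.05 MPa.

σ ≈ 24 MPa (tensile)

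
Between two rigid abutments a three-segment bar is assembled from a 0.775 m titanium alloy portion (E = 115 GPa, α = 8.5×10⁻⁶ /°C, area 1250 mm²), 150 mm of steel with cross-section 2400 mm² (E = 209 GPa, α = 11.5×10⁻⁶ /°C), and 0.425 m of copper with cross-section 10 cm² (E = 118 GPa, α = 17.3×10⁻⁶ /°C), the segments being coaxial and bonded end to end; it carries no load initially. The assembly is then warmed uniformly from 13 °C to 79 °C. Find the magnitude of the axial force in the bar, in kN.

P ≈ 111 kN (compressive)

With the walls removed the bar would change length by δ_free = Σ αᵢΔT Lᵢ = 8.5×10⁻⁶×66×775 + 11.5×10⁻⁶×66×150 + 17.3×10⁻⁶×66×425 = 1.034 mm.
The rigid supports impose zero overall length change; the single axial force P common to all segments must satisfy P Σ Lᵢ/(AᵢEᵢ) = δ_free.
Σ Lᵢ/(AᵢEᵢ) = 775/(1250×115×10³) + 150/(2400×209×10³) + 425/(1000×118×10³) = 9.292×10⁻⁶ mm/N.
Hence P = δ_free / Σ(L/AE) = 1.034/9.292×10⁻⁶ = 111.3 kN (compressive).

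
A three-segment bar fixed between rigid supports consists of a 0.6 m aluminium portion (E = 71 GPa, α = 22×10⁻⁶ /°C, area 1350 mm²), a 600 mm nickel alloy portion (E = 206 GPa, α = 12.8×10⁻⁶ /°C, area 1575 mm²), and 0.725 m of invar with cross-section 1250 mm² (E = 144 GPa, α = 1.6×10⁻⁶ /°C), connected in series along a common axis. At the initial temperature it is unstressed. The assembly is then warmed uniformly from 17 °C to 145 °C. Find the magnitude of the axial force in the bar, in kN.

With the walls removed the bar would change length by δ_free = Σ αᵢΔT Lᵢ = 22×10⁻⁶×128×600 + 12.8×10⁻⁶×128×600 + 1.6×10⁻⁶×128×725 = 2.821 mm.
The walls prevent any net length change, so an axial force P (same in every segment) develops. Compatibility: P · Σ Lᵢ/(AᵢEᵢ) = δ_free.
The series flexibility is Σ Lᵢ/(AᵢEᵢ) = 600/(1350×71×10³) + 600/(1575×206×10³) + 725/(1250×144×10³) = 1.214×10⁻⁵ mm/N.
So P = 2.821 / 1.214×10⁻⁵ = 232.4 kN, compressive.

P ≈ 232 kN (compressive)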